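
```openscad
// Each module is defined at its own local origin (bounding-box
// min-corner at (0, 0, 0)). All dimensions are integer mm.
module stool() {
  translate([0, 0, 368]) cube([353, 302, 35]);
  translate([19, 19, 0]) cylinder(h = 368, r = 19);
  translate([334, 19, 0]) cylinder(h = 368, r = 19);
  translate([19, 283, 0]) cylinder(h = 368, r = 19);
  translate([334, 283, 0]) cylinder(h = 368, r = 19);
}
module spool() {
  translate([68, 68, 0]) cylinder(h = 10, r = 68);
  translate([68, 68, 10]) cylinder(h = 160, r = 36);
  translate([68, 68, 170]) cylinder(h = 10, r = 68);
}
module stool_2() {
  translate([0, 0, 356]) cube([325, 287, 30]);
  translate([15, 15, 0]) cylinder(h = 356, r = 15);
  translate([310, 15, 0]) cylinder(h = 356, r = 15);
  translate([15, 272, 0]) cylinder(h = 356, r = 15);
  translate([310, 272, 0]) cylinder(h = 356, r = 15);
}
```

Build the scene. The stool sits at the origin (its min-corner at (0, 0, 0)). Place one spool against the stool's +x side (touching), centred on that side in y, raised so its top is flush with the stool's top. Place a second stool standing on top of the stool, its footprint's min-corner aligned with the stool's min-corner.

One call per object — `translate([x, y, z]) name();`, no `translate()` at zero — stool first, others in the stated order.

stool();
translate([353, 83, 223]) spool();
translate([0, 0, 403]) stool_2();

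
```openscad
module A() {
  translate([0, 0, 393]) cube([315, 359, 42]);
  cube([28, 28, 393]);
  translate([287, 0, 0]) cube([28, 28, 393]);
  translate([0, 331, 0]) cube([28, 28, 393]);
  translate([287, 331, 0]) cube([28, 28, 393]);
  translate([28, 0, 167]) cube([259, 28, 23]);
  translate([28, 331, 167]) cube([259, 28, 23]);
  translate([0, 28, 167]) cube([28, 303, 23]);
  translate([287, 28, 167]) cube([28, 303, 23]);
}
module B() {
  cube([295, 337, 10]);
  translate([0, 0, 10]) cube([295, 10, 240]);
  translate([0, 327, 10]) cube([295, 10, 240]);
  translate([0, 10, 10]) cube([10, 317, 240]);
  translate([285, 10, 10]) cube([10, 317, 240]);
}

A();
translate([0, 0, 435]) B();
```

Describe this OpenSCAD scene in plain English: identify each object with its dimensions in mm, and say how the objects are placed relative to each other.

A is a four-legged stool. The seat is a 315×359×42 mm slab whose top surface is at z = 435 mm; four square legs, each 28×28 mm in cross-section, run from the floor (z = 0) to the underside of the seat, each flush with a corner of the seat. Four stretchers, 28 mm wide and 23 mm tall, connect adjacent legs with their undersides at z = 167 mm, each running between the inner faces of the legs it joins and aligned with the legs' outer faces on the other axis.

B is an open storage box with external size 295×337×250 mm and wall thickness 10 mm (the base is also 10 mm thick). The base covers the whole footprint; the four walls stand on the base, with the y-facing walls full-width and the x-facing walls fitting between their inner faces.

The open box is on top of the stool.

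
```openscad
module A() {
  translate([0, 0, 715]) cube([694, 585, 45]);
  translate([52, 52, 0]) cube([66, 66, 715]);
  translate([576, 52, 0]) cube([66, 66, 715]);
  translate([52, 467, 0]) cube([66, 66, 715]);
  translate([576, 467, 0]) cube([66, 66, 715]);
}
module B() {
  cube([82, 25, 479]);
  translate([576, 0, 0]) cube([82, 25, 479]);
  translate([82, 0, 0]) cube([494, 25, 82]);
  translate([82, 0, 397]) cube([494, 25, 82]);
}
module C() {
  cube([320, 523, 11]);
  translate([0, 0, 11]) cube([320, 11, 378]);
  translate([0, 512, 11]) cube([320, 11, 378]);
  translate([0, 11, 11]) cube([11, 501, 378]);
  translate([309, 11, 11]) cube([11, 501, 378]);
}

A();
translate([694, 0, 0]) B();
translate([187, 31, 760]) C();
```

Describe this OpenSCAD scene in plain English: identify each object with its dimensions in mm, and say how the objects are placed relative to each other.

A is a table with a 694×585 mm rectangular top, 45 mm thick, top surface at z = 760 mm, supported by four 66×66 mm square legs, each inset 52 mm from the nearest pair of top edges, running from the floor.

B is a rectangular picture frame lying in the x–z plane (depth along y). The opening is 494 mm wide (x) by 315 mm tall (z), surrounded by a border 82 mm wide on all four sides. The frame is 25 mm deep and is made of two full-height vertical stiles with two horizontal rails fitted between them.

C is an open storage box with external size 320×523×389 mm and wall thickness 11 mm (the base is also 11 mm thick). The base covers the whole footprint; the four walls stand on the base, with the y-facing walls full-width and the x-facing walls fitting between their inner faces.

The picture frame is against the table's +x side, with their −y faces flush. The open box is on top of the table, centred.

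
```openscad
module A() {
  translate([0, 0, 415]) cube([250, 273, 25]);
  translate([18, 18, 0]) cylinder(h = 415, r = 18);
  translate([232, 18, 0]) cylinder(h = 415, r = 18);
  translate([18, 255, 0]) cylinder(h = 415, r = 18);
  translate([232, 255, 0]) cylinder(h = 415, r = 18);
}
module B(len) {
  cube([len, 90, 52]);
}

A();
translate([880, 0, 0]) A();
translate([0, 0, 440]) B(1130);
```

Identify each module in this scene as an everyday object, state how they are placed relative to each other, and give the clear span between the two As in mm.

Second stool starts at x = 880; first ends at x = 250; clear span = 880 − 250 = 630 mm.

A is a stool. B is a beam. A beam spans the tops of two stools. The clear span between the two stools is 630 mm.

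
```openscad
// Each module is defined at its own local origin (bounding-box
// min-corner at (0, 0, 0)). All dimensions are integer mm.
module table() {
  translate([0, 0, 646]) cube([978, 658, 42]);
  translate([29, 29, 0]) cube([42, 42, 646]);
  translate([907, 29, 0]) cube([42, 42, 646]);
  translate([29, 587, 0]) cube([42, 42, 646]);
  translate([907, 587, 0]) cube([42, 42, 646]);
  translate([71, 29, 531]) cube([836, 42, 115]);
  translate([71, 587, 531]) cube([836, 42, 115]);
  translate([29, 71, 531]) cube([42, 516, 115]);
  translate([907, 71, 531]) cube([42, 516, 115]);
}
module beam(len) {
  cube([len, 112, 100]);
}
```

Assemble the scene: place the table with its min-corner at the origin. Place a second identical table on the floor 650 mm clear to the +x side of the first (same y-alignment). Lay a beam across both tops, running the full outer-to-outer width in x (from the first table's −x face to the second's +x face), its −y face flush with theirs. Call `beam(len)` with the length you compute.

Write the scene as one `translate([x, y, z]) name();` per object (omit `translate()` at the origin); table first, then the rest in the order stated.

table();
translate([1628, 0, 0]) table();
translate([0, 0, 688]) beam(2606);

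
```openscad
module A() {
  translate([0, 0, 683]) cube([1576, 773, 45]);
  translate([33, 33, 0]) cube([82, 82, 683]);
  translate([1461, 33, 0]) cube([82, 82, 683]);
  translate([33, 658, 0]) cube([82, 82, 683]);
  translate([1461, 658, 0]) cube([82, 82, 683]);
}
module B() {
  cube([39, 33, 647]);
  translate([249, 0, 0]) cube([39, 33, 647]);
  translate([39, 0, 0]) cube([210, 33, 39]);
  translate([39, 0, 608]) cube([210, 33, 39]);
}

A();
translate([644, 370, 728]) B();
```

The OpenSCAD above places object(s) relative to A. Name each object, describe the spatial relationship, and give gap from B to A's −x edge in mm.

A is a table. B is a picture frame. The picture frame is on top of the table, centred. The gap from the picture frame to the table's −x edge is 644 mm.

The picture frame's min-x is at 644; the table's min-x is 0; gap = 644 mm.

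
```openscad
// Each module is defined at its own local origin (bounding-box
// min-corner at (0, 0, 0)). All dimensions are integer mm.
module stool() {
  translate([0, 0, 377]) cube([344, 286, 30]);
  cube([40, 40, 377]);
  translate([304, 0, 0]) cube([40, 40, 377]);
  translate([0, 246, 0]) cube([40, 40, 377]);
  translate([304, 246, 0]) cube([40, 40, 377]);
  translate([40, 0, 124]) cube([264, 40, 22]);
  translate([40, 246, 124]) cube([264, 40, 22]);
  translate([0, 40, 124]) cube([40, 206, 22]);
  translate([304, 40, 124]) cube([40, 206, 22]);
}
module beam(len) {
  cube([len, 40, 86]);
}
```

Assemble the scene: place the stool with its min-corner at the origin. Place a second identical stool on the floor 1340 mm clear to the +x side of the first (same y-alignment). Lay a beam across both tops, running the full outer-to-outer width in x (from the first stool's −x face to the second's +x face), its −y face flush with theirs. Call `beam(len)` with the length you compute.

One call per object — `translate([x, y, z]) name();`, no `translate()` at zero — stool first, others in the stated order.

stool();
translate([1684, 0, 0]) stool();
translate([0, 0, 407]) beam(2028);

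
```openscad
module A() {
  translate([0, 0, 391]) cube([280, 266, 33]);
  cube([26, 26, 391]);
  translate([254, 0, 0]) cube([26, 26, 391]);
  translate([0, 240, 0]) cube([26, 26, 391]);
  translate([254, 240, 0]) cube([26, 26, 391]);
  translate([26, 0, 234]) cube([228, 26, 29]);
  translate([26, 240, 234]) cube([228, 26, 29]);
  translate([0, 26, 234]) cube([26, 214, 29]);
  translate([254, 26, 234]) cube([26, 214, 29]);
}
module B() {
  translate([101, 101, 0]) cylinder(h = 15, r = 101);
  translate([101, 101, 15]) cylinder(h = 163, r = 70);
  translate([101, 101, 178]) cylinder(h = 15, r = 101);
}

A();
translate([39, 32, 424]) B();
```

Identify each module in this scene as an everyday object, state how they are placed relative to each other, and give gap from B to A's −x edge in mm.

A is a stool. B is a spool. The spool is on top of the stool, centred. The gap from the spool to the stool's −x edge is 39 mm.

The spool's min-x is at 39; the stool's min-x is 0; gap = 39 mm.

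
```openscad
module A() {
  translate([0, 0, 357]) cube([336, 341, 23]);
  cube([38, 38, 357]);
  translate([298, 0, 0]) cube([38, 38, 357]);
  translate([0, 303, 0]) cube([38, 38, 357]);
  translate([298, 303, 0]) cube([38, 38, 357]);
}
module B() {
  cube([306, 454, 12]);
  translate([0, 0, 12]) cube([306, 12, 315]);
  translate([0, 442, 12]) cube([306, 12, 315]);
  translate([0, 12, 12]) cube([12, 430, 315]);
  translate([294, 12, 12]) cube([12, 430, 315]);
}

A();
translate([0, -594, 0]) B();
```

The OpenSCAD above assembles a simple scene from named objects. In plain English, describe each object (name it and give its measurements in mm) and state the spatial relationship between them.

A is a simple wooden stool: a rectangular seat 336 mm (x) by 341 mm (y), 23 mm thick, top face at z = 380 mm, on four square legs, each 38×38 mm in cross-section. The legs rest on z = 0, each flush with a corner of the seat.

B is an open storage box with external size 306×454×327 mm and wall thickness 12 mm (the base is also 12 mm thick). The base covers the whole footprint; the four walls stand on the base, with the y-facing walls full-width and the x-facing walls fitting between their inner faces.

The open box is on the floor beside the stool on its −y side.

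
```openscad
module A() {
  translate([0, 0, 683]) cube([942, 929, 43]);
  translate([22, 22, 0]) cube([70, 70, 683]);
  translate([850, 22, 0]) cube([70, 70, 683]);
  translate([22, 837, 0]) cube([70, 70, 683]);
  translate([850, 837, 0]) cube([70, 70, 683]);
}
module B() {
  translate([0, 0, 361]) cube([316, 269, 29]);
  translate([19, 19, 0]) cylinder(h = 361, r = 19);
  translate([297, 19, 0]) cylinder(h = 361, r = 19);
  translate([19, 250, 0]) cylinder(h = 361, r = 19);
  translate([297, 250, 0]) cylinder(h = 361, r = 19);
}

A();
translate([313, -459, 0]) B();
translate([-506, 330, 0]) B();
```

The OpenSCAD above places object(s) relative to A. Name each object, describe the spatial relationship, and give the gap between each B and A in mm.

A is a table. B is a stool. Two stools sit around the table at the −y, −x sides. The gap between each stool and the table is 190 mm.

Each stool's nearest face is 190 mm from the table's bounding box.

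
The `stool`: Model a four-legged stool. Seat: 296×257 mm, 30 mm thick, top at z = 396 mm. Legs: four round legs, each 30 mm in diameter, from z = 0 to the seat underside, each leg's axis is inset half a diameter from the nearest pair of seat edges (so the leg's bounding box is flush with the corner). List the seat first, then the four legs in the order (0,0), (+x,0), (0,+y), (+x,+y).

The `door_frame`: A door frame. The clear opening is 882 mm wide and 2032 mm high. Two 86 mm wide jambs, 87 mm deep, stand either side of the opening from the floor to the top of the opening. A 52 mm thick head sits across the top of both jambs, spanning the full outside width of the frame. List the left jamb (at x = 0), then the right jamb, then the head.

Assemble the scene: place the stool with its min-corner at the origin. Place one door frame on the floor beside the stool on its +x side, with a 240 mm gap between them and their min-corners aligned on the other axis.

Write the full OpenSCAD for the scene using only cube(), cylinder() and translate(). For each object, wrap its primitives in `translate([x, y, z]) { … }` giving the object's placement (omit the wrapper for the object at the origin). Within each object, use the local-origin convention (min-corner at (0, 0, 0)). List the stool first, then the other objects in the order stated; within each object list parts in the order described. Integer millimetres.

translate([0, 0, 366]) cube([296, 257, 30]);
translate([15, 15, 0]) cylinder(h = 366, r = 15);
translate([281, 15, 0]) cylinder(h = 366, r = 15);
translate([15, 242, 0]) cylinder(h = 366, r = 15);
translate([281, 242, 0]) cylinder(h = 366, r = 15);
translate([536, 0, 0]) {
  cube([86, 87, 2032]);
  translate([968, 0, 0]) cube([86, 87, 2032]);
  translate([0, 0, 2032]) cube([1054, 87, 52]);
}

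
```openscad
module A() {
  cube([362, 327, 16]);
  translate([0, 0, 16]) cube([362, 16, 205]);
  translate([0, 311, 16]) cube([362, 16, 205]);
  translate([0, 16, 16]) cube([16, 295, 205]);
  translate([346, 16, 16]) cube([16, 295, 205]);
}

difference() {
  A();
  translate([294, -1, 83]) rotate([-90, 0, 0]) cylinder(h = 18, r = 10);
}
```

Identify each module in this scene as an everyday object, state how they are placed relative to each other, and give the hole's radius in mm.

The subtracted cylinder has r = 10 mm.

A is an open box. The open box has a circular hole through its front wall. The hole's radius is 10 mm.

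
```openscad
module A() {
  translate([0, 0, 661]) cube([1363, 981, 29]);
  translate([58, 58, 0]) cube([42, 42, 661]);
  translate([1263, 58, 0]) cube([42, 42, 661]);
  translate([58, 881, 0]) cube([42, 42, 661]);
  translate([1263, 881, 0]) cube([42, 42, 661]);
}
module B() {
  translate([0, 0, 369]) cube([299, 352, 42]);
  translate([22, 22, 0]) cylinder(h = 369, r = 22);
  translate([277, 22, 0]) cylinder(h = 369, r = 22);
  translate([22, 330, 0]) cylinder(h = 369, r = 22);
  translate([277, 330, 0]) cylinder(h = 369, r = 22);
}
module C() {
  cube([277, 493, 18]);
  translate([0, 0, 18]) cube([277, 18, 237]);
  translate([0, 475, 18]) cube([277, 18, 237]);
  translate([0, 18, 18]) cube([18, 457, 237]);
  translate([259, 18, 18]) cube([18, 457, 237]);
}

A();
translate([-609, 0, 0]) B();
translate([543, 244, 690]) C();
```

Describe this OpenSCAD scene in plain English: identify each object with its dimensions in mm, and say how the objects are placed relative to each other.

A is a rectangular dining table. The top is 1363×981×29 mm with its upper surface at z = 690 mm. It stands on four 42×42 mm square legs, each inset 58 mm from the nearest pair of top edges, running from the floor to the underside of the top.

B is a four-legged stool. The seat is a 299×352×42 mm slab whose top surface is at z = 411 mm; four round legs, each 44 mm in diameter, run from the floor (z = 0) to the underside of the seat, each leg's axis is inset half a diameter from the nearest pair of seat edges (so the leg's bounding box is flush with the corner).

C is an open-topped rectangular box: outside dimensions 277×493×255 mm, with a uniform wall and base thickness of 18 mm. The base is a full 277×493 slab on the floor; four walls sit on top of the base. The front and back walls (the −y and +y sides) span the full width; the two side walls fit between them.

The stool is on the floor beside the table on its −x side. The open box is on top of the table, centred.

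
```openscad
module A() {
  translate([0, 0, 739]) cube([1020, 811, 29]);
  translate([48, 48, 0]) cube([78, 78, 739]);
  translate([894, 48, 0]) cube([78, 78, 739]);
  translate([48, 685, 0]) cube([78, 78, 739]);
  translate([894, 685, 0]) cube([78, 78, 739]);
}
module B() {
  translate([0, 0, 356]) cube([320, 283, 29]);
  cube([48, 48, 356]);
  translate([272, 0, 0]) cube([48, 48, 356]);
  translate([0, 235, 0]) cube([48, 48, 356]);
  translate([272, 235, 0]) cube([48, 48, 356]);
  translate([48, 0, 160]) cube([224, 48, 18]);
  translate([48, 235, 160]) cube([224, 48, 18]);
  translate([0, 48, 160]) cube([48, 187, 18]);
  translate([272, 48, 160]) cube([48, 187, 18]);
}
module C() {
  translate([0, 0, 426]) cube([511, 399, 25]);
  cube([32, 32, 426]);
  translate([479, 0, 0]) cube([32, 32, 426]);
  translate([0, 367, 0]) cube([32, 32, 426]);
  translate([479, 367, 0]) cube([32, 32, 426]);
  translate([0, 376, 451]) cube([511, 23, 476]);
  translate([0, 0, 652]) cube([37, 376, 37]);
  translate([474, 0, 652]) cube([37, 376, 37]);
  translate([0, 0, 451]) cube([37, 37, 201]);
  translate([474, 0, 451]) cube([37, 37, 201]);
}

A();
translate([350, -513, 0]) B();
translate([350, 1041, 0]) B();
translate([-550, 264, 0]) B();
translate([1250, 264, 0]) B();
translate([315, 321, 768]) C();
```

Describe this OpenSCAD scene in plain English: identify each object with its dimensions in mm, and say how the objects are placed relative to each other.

A is a rectangular dining table. The top is 1020×811×29 mm with its upper surface at z = 768 mm. It stands on four 78×78 mm square legs, each inset 48 mm from the nearest pair of top edges, running from the floor to the underside of the top.

B is a simple wooden stool: a rectangular seat 320 mm (x) by 283 mm (y), 29 mm thick, top face at z = 385 mm, on four square legs, each 48×48 mm in cross-section. The legs rest on z = 0, each flush with a corner of the seat. Four stretchers, 48 mm wide and 18 mm tall, connect adjacent legs with their undersides at z = 160 mm, each running between the inner faces of the legs it joins and aligned with the legs' outer faces on the other axis.

C is a chair: 511×399 mm seat, 25 mm thick, top at z = 451 mm, on four 32 mm square corner legs flush with the seat edges. A 23 mm thick backrest slab spans the full seat width, extending 476 mm above the seat top, its back face flush with the seat's +y edge. Two armrests of 37×37 mm section run along each side from the seat's front edge to the front of the backrest, top faces 238 mm above the seat top and outer faces flush with the seat's x-edges; a 37×37 mm post under the front of each armrest stands on the seat at the front corner.

Four stools sit around the table at the −y, +y, −x, +x sides. The chair is on top of the table.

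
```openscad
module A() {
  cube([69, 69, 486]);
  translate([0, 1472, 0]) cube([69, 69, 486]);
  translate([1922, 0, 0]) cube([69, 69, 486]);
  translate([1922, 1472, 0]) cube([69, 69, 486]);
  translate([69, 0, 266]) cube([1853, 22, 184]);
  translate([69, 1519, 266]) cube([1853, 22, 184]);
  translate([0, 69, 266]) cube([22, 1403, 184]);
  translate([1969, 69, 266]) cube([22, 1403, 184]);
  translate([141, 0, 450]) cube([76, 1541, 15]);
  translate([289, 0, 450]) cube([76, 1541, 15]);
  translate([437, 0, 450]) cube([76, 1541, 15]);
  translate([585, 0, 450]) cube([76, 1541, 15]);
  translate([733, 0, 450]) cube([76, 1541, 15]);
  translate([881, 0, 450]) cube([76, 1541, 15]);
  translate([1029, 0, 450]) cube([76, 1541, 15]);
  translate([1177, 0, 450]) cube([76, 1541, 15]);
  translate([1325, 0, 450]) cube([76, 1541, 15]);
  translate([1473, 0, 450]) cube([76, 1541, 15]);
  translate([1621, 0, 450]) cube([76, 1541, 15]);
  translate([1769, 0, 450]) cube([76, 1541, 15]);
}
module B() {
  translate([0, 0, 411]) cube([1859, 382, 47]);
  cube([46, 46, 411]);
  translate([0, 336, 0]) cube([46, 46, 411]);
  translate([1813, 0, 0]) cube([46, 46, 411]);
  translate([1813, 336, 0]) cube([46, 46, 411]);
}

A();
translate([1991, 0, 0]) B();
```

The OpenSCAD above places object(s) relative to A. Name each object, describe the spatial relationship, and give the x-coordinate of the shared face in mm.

A is a bed frame. B is a bench. The bench is against the bed frame's +x side, with their −y faces flush. The x-coordinate of the shared face is 1991 mm.

The bed frame's +x face and the bench's −x face are both at x = 1991 mm.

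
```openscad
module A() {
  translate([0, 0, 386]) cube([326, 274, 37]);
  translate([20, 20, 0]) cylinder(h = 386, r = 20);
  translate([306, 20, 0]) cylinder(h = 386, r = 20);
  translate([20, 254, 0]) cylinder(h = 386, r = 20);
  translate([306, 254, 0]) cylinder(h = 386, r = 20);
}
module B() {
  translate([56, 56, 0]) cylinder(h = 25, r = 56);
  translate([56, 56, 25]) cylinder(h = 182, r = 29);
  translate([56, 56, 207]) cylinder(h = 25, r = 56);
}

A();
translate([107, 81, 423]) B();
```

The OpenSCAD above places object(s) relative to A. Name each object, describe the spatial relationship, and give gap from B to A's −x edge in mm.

The spool's min-x is at 107; the stool's min-x is 0; gap = 107 mm.

A is a stool. B is a spool. The spool is on top of the stool, centred. The gap from the spool to the stool's −x edge is 107 mm.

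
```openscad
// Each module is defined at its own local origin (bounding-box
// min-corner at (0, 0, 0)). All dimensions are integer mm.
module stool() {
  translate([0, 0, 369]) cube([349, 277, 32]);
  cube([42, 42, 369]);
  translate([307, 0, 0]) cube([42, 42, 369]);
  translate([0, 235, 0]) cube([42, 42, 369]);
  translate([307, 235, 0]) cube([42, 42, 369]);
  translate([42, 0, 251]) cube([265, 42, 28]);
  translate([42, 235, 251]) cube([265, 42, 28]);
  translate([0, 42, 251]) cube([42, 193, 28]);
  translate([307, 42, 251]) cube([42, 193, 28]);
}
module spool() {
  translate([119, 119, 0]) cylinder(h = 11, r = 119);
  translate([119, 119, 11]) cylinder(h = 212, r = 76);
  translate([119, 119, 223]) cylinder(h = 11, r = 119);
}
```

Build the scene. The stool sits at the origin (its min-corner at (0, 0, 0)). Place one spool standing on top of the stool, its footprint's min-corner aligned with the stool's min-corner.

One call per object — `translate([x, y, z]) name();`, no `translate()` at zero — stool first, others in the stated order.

stool();
translate([0, 0, 401]) spool();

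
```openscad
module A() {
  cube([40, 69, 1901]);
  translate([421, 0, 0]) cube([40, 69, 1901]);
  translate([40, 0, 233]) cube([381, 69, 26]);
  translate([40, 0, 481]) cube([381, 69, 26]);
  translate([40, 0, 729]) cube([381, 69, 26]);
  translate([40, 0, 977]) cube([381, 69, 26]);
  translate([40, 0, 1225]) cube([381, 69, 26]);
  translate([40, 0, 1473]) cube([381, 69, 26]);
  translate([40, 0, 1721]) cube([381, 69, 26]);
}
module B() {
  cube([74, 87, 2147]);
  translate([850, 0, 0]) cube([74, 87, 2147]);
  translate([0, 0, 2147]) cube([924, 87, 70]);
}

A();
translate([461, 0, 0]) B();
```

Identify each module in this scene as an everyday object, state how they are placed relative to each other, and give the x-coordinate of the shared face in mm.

The ladder's +x face and the door frame's −x face are both at x = 461 mm.

A is a ladder. B is a door frame. The door frame is against the ladder's +x side, with their −y faces flush. The x-coordinate of the shared face is 461 mm.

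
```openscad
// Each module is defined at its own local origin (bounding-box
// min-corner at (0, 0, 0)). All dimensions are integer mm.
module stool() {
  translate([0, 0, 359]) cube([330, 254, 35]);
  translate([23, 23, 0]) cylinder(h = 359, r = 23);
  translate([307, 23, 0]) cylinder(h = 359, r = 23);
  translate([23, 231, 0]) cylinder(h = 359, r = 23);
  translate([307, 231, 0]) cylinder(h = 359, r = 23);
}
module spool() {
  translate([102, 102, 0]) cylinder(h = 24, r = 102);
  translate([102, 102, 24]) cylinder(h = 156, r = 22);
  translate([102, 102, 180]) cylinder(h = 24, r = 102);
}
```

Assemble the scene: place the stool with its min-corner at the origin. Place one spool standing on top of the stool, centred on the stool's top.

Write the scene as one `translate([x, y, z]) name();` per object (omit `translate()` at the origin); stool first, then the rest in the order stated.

stool();
translate([63, 25, 394]) spool();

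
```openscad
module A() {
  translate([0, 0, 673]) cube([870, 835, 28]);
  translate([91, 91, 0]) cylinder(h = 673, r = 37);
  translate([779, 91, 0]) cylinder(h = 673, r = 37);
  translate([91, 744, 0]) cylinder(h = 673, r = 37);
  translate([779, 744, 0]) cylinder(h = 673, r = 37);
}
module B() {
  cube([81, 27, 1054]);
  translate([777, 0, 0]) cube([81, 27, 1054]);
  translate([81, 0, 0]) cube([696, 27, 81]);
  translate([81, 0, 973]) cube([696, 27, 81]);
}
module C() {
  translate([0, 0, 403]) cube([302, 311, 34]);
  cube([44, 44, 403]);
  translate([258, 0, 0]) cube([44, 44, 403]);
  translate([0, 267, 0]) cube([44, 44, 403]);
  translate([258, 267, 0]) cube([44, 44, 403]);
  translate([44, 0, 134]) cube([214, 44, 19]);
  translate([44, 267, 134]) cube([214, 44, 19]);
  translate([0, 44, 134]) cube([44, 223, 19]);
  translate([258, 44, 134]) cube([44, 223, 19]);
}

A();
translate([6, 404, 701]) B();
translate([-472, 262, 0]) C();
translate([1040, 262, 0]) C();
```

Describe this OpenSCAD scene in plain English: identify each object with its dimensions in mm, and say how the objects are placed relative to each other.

A is a table with a 870×835 mm rectangular top, 28 mm thick, top surface at z = 701 mm, supported by four round legs of 74 mm diameter, each leg's bounding box inset 54 mm from the nearest pair of top edges, running from the floor.

B is a rectangular picture frame lying in the x–z plane (depth along y). The opening is 696 mm wide (x) by 892 mm tall (z), surrounded by a border 81 mm wide on all four sides. The frame is 27 mm deep and is made of two full-height vertical stiles with two horizontal rails fitted between them.

C is a four-legged stool. The seat is a 302×311×34 mm slab whose top surface is at z = 437 mm; four square legs, each 44×44 mm in cross-section, run from the floor (z = 0) to the underside of the seat, each flush with a corner of the seat. Four stretchers, 44 mm wide and 19 mm tall, connect adjacent legs with their undersides at z = 134 mm, each running between the inner faces of the legs it joins and aligned with the legs' outer faces on the other axis.

The picture frame is on top of the table, centred. Two stools sit around the table at the −x, +x sides.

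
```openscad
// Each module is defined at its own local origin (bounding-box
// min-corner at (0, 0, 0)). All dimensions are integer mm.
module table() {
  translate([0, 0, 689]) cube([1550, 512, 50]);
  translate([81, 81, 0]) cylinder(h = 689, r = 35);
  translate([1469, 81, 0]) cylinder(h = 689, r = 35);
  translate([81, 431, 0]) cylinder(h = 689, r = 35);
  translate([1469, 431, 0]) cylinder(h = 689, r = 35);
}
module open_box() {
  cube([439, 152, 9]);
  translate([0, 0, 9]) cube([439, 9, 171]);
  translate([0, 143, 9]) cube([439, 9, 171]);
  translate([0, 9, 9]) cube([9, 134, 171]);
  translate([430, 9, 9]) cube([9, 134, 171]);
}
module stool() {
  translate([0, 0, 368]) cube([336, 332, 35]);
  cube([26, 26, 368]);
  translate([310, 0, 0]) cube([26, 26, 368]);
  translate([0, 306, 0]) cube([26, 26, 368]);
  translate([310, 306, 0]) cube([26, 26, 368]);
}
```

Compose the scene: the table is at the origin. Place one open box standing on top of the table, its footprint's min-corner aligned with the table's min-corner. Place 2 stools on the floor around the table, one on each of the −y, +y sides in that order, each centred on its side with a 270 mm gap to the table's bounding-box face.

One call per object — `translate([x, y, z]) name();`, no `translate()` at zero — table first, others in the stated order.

table();
translate([0, 0, 739]) open_box();
translate([607, -602, 0]) stool();
translate([607, 782, 0]) stool();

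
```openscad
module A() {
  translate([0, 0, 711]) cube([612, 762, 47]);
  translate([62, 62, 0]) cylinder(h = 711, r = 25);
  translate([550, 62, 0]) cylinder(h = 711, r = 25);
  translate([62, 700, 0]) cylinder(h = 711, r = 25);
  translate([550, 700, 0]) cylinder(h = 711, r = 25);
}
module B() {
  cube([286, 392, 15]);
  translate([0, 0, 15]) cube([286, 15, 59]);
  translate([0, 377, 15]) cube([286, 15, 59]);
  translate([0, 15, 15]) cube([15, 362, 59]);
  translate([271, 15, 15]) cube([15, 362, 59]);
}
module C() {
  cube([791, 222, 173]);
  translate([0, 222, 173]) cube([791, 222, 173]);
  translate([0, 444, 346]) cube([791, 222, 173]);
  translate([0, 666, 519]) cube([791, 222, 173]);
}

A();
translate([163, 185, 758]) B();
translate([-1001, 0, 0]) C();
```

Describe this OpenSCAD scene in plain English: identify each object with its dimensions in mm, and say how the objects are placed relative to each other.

A is a table with a 612×762 mm rectangular top, 47 mm thick, top surface at z = 758 mm, supported by four round legs of 50 mm diameter, each leg's bounding box inset 37 mm from the nearest pair of top edges, running from the floor.

B is an open-topped rectangular box: outside dimensions 286×392×74 mm, with a uniform wall and base thickness of 15 mm. The base is a full 286×392 slab on the floor; four walls sit on top of the base. The front and back walls (the −y and +y sides) span the full width; the two side walls fit between them.

C is a straight staircase of 4 solid steps. Each step is 791 mm wide (x), 222 mm deep (y, the going) and 173 mm tall (the rise). The first step rests on the floor; each subsequent step sits one going further in +y and one rise higher in +z, directly behind and above the previous step with no overlap.

The open box is on top of the table, centred. The staircase is on the floor beside the table on its −x side.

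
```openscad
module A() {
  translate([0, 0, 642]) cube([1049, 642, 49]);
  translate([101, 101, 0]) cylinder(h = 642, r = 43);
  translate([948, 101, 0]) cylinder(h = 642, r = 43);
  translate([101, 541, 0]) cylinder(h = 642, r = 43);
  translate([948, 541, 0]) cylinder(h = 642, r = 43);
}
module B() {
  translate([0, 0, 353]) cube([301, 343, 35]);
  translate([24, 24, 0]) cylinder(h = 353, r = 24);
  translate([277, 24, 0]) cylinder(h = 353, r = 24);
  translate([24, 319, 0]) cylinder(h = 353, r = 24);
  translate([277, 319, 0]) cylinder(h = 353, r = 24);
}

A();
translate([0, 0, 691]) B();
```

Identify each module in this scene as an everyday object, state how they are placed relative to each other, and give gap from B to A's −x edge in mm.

A is a table. B is a stool. The stool is on top of the table. The gap from the stool to the table's −x edge is 0 mm.

The stool's min-x is at 0; the table's min-x is 0; gap = 0 mm.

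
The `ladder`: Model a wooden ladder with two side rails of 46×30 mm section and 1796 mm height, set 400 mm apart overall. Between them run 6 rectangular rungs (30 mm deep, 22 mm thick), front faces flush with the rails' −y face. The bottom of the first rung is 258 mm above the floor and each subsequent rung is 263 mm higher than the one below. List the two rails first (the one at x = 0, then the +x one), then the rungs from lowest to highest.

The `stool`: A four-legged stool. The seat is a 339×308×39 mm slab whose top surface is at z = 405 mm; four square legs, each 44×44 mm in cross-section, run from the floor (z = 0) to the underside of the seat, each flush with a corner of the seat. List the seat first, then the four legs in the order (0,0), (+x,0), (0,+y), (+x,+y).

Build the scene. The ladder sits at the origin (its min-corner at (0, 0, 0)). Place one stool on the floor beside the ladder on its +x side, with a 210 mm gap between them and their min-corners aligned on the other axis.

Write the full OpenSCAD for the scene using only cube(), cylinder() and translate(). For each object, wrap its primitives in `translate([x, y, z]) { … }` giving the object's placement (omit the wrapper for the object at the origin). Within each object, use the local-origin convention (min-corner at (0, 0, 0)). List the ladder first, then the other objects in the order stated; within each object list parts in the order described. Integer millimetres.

cube([46, 30, 1796]);
translate([354, 0, 0]) cube([46, 30, 1796]);
translate([46, 0, 258]) cube([308, 30, 22]);
translate([46, 0, 521]) cube([308, 30, 22]);
translate([46, 0, 784]) cube([308, 30, 22]);
translate([46, 0, 1047]) cube([308, 30, 22]);
translate([46, 0, 1310]) cube([308, 30, 22]);
translate([46, 0, 1573]) cube([308, 30, 22]);
translate([610, 0, 0]) {
  translate([0, 0, 366]) cube([339, 308, 39]);
  cube([44, 44, 366]);
  translate([295, 0, 0]) cube([44, 44, 366]);
  translate([0, 264, 0]) cube([44, 44, 366]);
  translate([295, 264, 0]) cube([44, 44, 366]);
}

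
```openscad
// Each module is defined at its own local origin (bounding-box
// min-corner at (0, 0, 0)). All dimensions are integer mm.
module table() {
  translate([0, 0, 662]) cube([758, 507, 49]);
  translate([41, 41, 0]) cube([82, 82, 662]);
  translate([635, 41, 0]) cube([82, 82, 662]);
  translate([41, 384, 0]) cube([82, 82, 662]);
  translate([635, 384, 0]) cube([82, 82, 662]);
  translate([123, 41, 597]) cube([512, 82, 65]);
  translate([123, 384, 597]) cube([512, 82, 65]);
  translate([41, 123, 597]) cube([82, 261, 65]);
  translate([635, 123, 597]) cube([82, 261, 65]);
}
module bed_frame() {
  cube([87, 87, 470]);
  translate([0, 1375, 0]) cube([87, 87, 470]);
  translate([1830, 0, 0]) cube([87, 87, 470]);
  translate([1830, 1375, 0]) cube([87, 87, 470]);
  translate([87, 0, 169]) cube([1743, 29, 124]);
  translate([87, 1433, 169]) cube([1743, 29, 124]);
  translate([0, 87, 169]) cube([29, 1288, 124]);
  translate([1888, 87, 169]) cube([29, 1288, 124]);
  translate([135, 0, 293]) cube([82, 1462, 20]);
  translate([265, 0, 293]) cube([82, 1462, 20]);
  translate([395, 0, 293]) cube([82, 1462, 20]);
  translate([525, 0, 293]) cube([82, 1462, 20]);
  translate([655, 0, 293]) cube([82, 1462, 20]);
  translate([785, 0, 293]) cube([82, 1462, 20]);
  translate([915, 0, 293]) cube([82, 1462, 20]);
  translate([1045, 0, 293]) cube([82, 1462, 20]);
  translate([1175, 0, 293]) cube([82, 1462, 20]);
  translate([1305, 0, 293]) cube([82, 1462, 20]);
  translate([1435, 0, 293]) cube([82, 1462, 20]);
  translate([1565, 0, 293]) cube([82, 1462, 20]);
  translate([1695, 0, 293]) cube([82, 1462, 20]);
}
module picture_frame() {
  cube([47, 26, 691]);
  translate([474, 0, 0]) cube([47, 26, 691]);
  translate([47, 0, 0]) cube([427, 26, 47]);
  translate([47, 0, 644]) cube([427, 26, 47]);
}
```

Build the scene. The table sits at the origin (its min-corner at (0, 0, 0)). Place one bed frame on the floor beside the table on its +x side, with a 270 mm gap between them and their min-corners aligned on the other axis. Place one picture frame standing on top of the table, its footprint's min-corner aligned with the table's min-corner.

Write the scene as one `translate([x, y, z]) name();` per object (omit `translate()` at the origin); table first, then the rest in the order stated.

table();
translate([1028, 0, 0]) bed_frame();
translate([0, 0, 711]) picture_frame();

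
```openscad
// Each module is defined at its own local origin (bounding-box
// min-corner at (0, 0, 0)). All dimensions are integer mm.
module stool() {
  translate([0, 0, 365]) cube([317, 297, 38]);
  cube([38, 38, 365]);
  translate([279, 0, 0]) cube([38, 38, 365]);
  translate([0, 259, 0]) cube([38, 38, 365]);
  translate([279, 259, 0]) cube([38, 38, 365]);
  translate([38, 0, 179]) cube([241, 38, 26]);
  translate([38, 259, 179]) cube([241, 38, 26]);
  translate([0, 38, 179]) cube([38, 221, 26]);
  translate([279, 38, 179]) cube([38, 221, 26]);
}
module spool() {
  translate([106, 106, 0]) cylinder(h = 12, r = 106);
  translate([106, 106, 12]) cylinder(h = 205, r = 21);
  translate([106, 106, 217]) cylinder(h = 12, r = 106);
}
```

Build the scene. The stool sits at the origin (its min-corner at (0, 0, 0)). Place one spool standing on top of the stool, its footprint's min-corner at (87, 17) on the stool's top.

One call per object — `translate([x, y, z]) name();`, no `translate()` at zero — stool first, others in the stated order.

stool();
translate([87, 17, 403]) spool();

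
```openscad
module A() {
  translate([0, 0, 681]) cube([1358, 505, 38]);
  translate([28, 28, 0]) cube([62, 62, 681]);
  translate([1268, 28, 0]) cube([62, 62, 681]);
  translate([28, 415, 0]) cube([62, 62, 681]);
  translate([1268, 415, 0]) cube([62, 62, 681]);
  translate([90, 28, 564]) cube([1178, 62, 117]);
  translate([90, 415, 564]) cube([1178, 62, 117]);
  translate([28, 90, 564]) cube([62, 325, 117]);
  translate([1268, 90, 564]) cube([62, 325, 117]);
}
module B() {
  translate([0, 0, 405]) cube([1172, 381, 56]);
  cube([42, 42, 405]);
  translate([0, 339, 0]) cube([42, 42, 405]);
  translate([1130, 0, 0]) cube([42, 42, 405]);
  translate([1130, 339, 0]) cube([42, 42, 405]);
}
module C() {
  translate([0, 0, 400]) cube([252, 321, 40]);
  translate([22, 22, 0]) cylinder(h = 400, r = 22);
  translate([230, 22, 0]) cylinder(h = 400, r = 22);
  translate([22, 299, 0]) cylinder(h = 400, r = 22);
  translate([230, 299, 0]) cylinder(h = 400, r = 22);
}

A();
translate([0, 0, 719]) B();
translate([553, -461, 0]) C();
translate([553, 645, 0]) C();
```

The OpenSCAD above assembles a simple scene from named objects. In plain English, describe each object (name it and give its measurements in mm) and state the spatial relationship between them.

A is a rectangular dining table. The top is 1358×505×38 mm with its upper surface at z = 719 mm. It stands on four 62×62 mm square legs, each inset 28 mm from the nearest pair of top edges, running from the floor to the underside of the top. Four apron rails, 62 mm thick and 117 mm tall, run between adjacent legs with their top edges flush with the underside of the top and their outer faces flush with the legs' outer faces.

B is a long wooden bench with a 1172 mm (x) × 381 mm (y) seat, 56 mm thick, its top surface 461 mm above the floor. Four 42 mm square legs at the seat corners, flush with the edges, run from z = 0 to the seat underside.

C is a simple wooden stool: a rectangular seat 252 mm (x) by 321 mm (y), 40 mm thick, top face at z = 440 mm, on four round legs, each 44 mm in diameter. The legs rest on z = 0, each leg's axis is inset half a diameter from the nearest pair of seat edges (so the leg's bounding box is flush with the corner).

The bench is on top of the table. Two stools sit around the table at the −y, +y sides.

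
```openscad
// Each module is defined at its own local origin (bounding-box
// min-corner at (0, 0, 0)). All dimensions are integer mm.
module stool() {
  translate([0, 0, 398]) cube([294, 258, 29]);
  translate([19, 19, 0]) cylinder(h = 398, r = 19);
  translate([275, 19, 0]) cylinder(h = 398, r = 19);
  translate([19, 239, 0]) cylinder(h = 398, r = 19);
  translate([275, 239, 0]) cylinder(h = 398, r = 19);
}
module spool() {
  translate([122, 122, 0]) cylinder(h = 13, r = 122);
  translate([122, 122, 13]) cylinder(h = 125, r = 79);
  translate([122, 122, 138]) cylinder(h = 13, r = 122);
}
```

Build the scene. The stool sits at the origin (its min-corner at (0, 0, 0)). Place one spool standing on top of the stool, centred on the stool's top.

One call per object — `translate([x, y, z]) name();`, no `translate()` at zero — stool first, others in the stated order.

stool();
translate([25, 7, 427]) spool();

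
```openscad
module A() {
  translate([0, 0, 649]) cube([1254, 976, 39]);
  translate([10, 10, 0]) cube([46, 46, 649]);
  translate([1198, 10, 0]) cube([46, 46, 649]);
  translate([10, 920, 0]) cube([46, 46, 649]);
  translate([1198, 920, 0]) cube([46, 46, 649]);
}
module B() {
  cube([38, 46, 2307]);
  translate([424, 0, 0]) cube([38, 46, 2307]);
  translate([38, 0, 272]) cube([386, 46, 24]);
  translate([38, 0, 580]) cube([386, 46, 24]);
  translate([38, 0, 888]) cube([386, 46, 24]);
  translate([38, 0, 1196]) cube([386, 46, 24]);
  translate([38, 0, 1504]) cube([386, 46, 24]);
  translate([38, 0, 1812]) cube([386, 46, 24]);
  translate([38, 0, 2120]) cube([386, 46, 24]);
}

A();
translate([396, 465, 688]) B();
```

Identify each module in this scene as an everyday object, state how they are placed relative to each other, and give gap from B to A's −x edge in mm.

The ladder's min-x is at 396; the table's min-x is 0; gap = 396 mm.

A is a table. B is a ladder. The ladder is on top of the table, centred. The gap from the ladder to the table's −x edge is 396 mm.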